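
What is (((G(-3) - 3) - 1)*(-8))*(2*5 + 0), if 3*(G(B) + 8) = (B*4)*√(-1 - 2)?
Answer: 960 + 320*I*√3 ≈ 960.0 + 554.26*I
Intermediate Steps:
G(B) = -8 + 4*I*B*√3/3 (G(B) = -8 + ((B*4)*√(-1 - 2))/3 = -8 + ((4*B)*√(-3))/3 = -8 + ((4*B)*(I*√3))/3 = -8 + (4*I*B*√3)/3 = -8 + 4*I*B*√3/3)
(((G(-3) - 3) - 1)*(-8))*(2*5 + 0) = ((((-8 + (4/3)*I*(-3)*√3) - 3) - 1)*(-8))*(2*5 + 0) = ((((-8 - 4*I*√3) - 3) - 1)*(-8))*(10 + 0) = (((-11 - 4*I*√3) - 1)*(-8))*10 = ((-12 - 4*I*√3)*(-8))*10 = (96 + 32*I*√3)*10 = 960 + 320*I*√3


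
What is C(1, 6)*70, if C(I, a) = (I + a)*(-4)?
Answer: -1960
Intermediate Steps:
C(I, a) = -4*I - 4*a
C(1, 6)*70 = (-4*1 - 4*6)*70 = (-4 - 24)*70 = -28*70 = -1960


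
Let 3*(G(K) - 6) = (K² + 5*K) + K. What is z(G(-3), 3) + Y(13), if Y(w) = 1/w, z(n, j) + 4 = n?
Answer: -12/13 ≈ -0.92308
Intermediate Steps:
G(K) = 6 + 2*K + K²/3 (G(K) = 6 + ((K² + 5*K) + K)/3 = 6 + (K² + 6*K)/3 = 6 + (2*K + K²/3) = 6 + 2*K + K²/3)
z(n, j) = -4 + n
Y(w) = 1/w
z(G(-3), 3) + Y(13) = (-4 + (6 + 2*(-3) + (⅓)*(-3)²)) + 1/13 = (-4 + (6 - 6 + (⅓)*9)) + 1/13 = (-4 + (6 - 6 + 3)) + 1/13 = (-4 + 3) + 1/13 = -1 + 1/13 = -12/13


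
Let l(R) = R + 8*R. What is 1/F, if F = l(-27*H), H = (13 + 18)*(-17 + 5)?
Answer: 1/90396 ≈ 1.1062e-5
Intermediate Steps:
H = -372 (H = 31*(-12) = -372)
l(R) = 9*R
F = 90396 (F = 9*(-27*(-372)) = 9*10044 = 90396)
1/F = 1/90396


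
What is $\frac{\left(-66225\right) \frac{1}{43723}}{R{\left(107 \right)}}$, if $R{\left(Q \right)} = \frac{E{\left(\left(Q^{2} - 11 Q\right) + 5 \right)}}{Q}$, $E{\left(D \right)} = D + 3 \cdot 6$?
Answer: $- \frac{1417215}{90025657} \approx -0.015742$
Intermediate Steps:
$E{\left(D \right)} = 18 + D$ ($E{\left(D \right)} = D + 18 = 18 + D$)
$R{\left(Q \right)} = \frac{23 + Q^{2} - 11 Q}{Q}$ ($R{\left(Q \right)} = \frac{18 + \left(\left(Q^{2} - 11 Q\right) + 5\right)}{Q} = \frac{18 + \left(5 + Q^{2} - 11 Q\right)}{Q} = \frac{23 + Q^{2} - 11 Q}{Q}$)
$\frac{\left(-66225\right) \frac{1}{43723}}{R{\left(107 \right)}} = \frac{\left(-66225\right) \frac{1}{43723}}{-11 + 107 + \frac{23}{107}} = \frac{\left(-66225\right) \frac{1}{43723}}{-11 + 107 + 23 \cdot \frac{1}{107}} = - \frac{66225}{43723 \left(-11 + 107 + \frac{23}{107}\right)} = - \frac{66225}{43723 \cdot \frac{10295}{107}} = \left(- \frac{66225}{43723}\right) \frac{107}{10295} = - \frac{1417215}{90025657}$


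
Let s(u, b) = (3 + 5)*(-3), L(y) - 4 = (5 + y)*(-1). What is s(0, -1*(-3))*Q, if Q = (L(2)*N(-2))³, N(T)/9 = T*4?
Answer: -241864704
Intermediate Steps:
N(T) = 36*T (N(T) = 9*(T*4) = 9*(4*T) = 36*T)
L(y) = -1 - y (L(y) = 4 + (5 + y)*(-1) = 4 + (-5 - y) = -1 - y)
Q = 10077696 (Q = ((-1 - 1*2)*(36*(-2)))³ = ((-1 - 2)*(-72))³ = (-3*(-72))³ = 216³ = 10077696)
s(u, b) = -24 (s(u, b) = 8*(-3) = -24)
s(0, -1*(-3))*Q = -24*10077696 = -241864704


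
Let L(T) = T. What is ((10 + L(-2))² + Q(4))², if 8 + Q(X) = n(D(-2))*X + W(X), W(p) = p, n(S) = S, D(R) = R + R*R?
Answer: 4624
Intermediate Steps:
D(R) = R + R²
Q(X) = -8 + 3*X (Q(X) = -8 + ((-2*(1 - 2))*X + X) = -8 + ((-2*(-1))*X + X) = -8 + (2*X + X) = -8 + 3*X)
((10 + L(-2))² + Q(4))² = ((10 - 2)² + (-8 + 3*4))² = (8² + (-8 + 12))² = (64 + 4)² = 68² = 4624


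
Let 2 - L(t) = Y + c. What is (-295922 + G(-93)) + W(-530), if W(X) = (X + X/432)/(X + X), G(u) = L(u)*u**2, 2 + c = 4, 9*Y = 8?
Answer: -262318607/864 ≈ -3.0361e+5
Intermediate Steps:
Y = 8/9 (Y = (1/9)*8 = 8/9 ≈ 0.88889)
c = 2 (c = -2 + 4 = 2)
L(t) = -8/9 (L(t) = 2 - (8/9 + 2) = 2 - 1*26/9 = 2 - 26/9 = -8/9)
G(u) = -8*u**2/9
W(X) = 433/864 (W(X) = (X + X*(1/432))/((2*X)) = (X + X/432)*(1/(2*X)) = (433*X/432)*(1/(2*X)) = 433/864)
(-295922 + G(-93)) + W(-530) = (-295922 - 8/9*(-93)**2) + 433/864 = (-295922 - 8/9*8649) + 433/864 = (-295922 - 7688) + 433/864 = -303610 + 433/864 = -262318607/864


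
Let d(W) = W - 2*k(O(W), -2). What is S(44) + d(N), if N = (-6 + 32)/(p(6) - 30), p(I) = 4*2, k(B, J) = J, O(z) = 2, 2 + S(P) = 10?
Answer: 119/11 ≈ 10.818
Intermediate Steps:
S(P) = 8 (S(P) = -2 + 10 = 8)
p(I) = 8
N = -13/11 (N = (-6 + 32)/(8 - 30) = 26/(-22) = 26*(-1/22) = -13/11 ≈ -1.1818)
d(W) = 4 + W (d(W) = W - 2*(-2) = W + 4 = 4 + W)
S(44) + d(N) = 8 + (4 - 13/11) = 8 + 31/11 = 119/11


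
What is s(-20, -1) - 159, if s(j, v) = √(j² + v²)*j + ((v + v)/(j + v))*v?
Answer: -3341/21 - 20*√401 ≈ -559.59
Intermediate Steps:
s(j, v) = j*√(j² + v²) + 2*v²/(j + v) (s(j, v) = j*√(j² + v²) + ((2*v)/(j + v))*v = j*√(j² + v²) + (2*v/(j + v))*v = j*√(j² + v²) + 2*v²/(j + v))
s(-20, -1) - 159 = (2*(-1)² + (-20)²*√((-20)² + (-1)²) - 20*(-1)*√((-20)² + (-1)²))/(-20 - 1) - 159 = (2*1 + 400*√(400 + 1) - 20*(-1)*√(400 + 1))/(-21) - 159 = -(2 + 400*√401 - 20*(-1)*√401)/21 - 159 = -(2 + 400*√401 + 20*√401)/21 - 159 = -(2 + 420*√401)/21 - 159 = (-2/21 - 20*√401) - 159 = -3341/21 - 20*√401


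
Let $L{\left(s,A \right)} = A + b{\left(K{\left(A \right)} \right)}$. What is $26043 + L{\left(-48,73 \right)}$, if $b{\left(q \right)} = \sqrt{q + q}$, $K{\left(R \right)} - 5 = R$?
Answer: $26116 + 2 \sqrt{39} \approx 26129.0$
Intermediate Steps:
$K{\left(R \right)} = 5 + R$
$b{\left(q \right)} = \sqrt{2} \sqrt{q}$ ($b{\left(q \right)} = \sqrt{2 q} = \sqrt{2} \sqrt{q}$)
$L{\left(s,A \right)} = A + \sqrt{2} \sqrt{5 + A}$
$26043 + L{\left(-48,73 \right)} = 26043 + \left(73 + \sqrt{10 + 2 \cdot 73}\right) = 26043 + \left(73 + \sqrt{10 + 146}\right) = 26043 + \left(73 + \sqrt{156}\right) = 26043 + \left(73 + 2 \sqrt{39}\right) = 26116 + 2 \sqrt{39}$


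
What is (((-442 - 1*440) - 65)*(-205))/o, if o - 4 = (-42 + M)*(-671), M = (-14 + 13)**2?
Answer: 38827/5503 ≈ 7.0556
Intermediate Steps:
M = 1 (M = (-1)**2 = 1)
o = 27515 (o = 4 + (-42 + 1)*(-671) = 4 - 41*(-671) = 4 + 27511 = 27515)
(((-442 - 1*440) - 65)*(-205))/o = (((-442 - 1*440) - 65)*(-205))/27515 = (((-442 - 440) - 65)*(-205))*(1/27515) = ((-882 - 65)*(-205))*(1/27515) = -947*(-205)*(1/27515) = 194135*(1/27515) = 38827/5503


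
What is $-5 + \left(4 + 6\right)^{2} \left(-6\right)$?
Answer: $-605$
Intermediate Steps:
$-5 + \left(4 + 6\right)^{2} \left(-6\right) = -5 + 10^{2} \left(-6\right) = -5 + 100 \left(-6\right) = -5 - 600 = -605$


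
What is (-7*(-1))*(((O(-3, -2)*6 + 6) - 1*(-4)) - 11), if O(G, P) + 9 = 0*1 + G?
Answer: -511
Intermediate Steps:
O(G, P) = -9 + G (O(G, P) = -9 + (0*1 + G) = -9 + (0 + G) = -9 + G)
(-7*(-1))*(((O(-3, -2)*6 + 6) - 1*(-4)) - 11) = (-7*(-1))*((((-9 - 3)*6 + 6) - 1*(-4)) - 11) = 7*(((-12*6 + 6) + 4) - 11) = 7*(((-72 + 6) + 4) - 11) = 7*((-66 + 4) - 11) = 7*(-62 - 11) = 7*(-73) = -511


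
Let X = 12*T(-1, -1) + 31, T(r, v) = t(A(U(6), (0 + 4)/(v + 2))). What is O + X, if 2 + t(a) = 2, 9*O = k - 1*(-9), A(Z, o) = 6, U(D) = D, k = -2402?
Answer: -2114/9 ≈ -234.89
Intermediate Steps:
O = -2393/9 (O = (-2402 - 1*(-9))/9 = (-2402 + 9)/9 = (⅑)*(-2393) = -2393/9 ≈ -265.89)
t(a) = 0 (t(a) = -2 + 2 = 0)
T(r, v) = 0
X = 31 (X = 12*0 + 31 = 0 + 31 = 31)
O + X = -2393/9 + 31 = -2114/9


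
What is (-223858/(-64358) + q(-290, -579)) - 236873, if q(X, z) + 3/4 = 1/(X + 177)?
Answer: -3445256438173/14544908 ≈ -2.3687e+5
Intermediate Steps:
q(X, z) = -¾ + 1/(177 + X) (q(X, z) = -¾ + 1/(X + 177) = -¾ + 1/(177 + X))
(-223858/(-64358) + q(-290, -579)) - 236873 = (-223858/(-64358) + (-527 - 3*(-290))/(4*(177 - 290))) - 236873 = (-223858*(-1/64358) + (¼)*(-527 + 870)/(-113)) - 236873 = (111929/32179 + (¼)*(-1/113)*343) - 236873 = (111929/32179 - 343/452) - 236873 = 39554511/14544908 - 236873 = -3445256438173/14544908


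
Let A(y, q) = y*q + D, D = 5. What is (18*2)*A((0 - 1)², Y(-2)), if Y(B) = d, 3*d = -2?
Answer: 156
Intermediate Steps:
d = -⅔ (d = (⅓)*(-2) = -⅔ ≈ -0.66667)
Y(B) = -⅔
A(y, q) = 5 + q*y (A(y, q) = y*q + 5 = q*y + 5 = 5 + q*y)
(18*2)*A((0 - 1)², Y(-2)) = (18*2)*(5 - 2*(0 - 1)²/3) = 36*(5 - ⅔*(-1)²) = 36*(5 - ⅔*1) = 36*(5 - ⅔) = 36*(13/3) = 156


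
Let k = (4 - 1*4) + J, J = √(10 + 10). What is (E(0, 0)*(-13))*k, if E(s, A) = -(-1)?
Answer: -26*√5 ≈ -58.138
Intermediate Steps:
J = 2*√5 (J = √20 = 2*√5 ≈ 4.4721)
E(s, A) = 1 (E(s, A) = -1*(-1) = 1)
k = 2*√5 (k = (4 - 1*4) + 2*√5 = (4 - 4) + 2*√5 = 0 + 2*√5 = 2*√5 ≈ 4.4721)
(E(0, 0)*(-13))*k = (1*(-13))*(2*√5) = -26*√5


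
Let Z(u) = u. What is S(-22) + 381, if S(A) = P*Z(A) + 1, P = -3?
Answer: 448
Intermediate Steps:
S(A) = 1 - 3*A (S(A) = -3*A + 1 = 1 - 3*A)
S(-22) + 381 = (1 - 3*(-22)) + 381 = (1 + 66) + 381 = 67 + 381 = 448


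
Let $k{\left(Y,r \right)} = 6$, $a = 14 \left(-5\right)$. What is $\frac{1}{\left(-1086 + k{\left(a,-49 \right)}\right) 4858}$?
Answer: $- \frac{1}{5246640} \approx -1.906 \cdot 10^{-7}$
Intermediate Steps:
$a = -70$
$\frac{1}{\left(-1086 + k{\left(a,-49 \right)}\right) 4858} = \frac{1}{\left(-1086 + 6\right) 4858} = \frac{1}{-1080} \cdot \frac{1}{4858} = \left(- \frac{1}{1080}\right) \frac{1}{4858} = - \frac{1}{5246640}$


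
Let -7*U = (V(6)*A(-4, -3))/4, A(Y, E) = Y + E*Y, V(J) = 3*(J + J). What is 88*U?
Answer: -6336/7 ≈ -905.14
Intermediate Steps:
V(J) = 6*J (V(J) = 3*(2*J) = 6*J)
U = -72/7 (U = -(6*6)*(-4*(1 - 3))/(7*4) = -36*(-4*(-2))/(7*4) = -36*8/(7*4) = -288/(7*4) = -1/7*72 = -72/7 ≈ -10.286)
88*U = 88*(-72/7) = -6336/7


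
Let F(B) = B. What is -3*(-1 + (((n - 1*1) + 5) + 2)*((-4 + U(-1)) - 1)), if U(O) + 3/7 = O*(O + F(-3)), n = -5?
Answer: 51/7 ≈ 7.2857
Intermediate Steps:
U(O) = -3/7 + O*(-3 + O) (U(O) = -3/7 + O*(O - 3) = -3/7 + O*(-3 + O))
-3*(-1 + (((n - 1*1) + 5) + 2)*((-4 + U(-1)) - 1)) = -3*(-1 + (((-5 - 1*1) + 5) + 2)*((-4 + (-3/7 + (-1)² - 3*(-1))) - 1)) = -3*(-1 + (((-5 - 1) + 5) + 2)*((-4 + (-3/7 + 1 + 3)) - 1)) = -3*(-1 + ((-6 + 5) + 2)*((-4 + 25/7) - 1)) = -3*(-1 + (-1 + 2)*(-3/7 - 1)) = -3*(-1 + 1*(-10/7)) = -3*(-1 - 10/7) = -3*(-17/7) = 51/7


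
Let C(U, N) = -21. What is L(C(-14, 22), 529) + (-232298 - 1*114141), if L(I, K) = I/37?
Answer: -12818264/37 ≈ -3.4644e+5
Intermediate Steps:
L(I, K) = I/37 (L(I, K) = I*(1/37) = I/37)
L(C(-14, 22), 529) + (-232298 - 1*114141) = (1/37)*(-21) + (-232298 - 1*114141) = -21/37 + (-232298 - 114141) = -21/37 - 346439 = -12818264/37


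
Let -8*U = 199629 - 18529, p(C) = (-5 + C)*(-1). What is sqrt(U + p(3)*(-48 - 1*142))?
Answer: 3*I*sqrt(10230)/2 ≈ 151.72*I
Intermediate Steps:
p(C) = 5 - C
U = -45275/2 (U = -(199629 - 18529)/8 = -1/8*181100 = -45275/2 ≈ -22638.)
sqrt(U + p(3)*(-48 - 1*142)) = sqrt(-45275/2 + (5 - 1*3)*(-48 - 1*142)) = sqrt(-45275/2 + (5 - 3)*(-48 - 142)) = sqrt(-45275/2 + 2*(-190)) = sqrt(-45275/2 - 380) = sqrt(-46035/2) = 3*I*sqrt(10230)/2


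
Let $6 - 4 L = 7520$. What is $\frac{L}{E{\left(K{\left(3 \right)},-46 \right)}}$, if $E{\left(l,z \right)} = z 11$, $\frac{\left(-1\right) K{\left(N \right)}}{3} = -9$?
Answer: $\frac{3757}{1012} \approx 3.7125$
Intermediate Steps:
$L = - \frac{3757}{2}$ ($L = \frac{3}{2} - 1880 = - \frac{3757}{2} \approx -1878.5$)
$K{\left(N \right)} = 27$ ($K{\left(N \right)} = \left(-3\right) \left(-9\right) = 27$)
$E{\left(l,z \right)} = 11 z$
$\frac{L}{E{\left(K{\left(3 \right)},-46 \right)}} = - \frac{3757}{2 \cdot 11 \left(-46\right)} = - \frac{3757}{2 \left(-506\right)} = \left(- \frac{3757}{2}\right) \left(- \frac{1}{506}\right) = \frac{3757}{1012}$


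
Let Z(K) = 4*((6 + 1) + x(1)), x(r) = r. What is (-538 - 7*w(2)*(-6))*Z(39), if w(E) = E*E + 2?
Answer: -9152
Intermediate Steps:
w(E) = 2 + E² (w(E) = E² + 2 = 2 + E²)
Z(K) = 32 (Z(K) = 4*((6 + 1) + 1) = 4*(7 + 1) = 4*8 = 32)
(-538 - 7*w(2)*(-6))*Z(39) = (-538 - 7*(2 + 2²)*(-6))*32 = (-538 - 7*(2 + 4)*(-6))*32 = (-538 - 7*6*(-6))*32 = (-538 - 42*(-6))*32 = (-538 + 252)*32 = -286*32 = -9152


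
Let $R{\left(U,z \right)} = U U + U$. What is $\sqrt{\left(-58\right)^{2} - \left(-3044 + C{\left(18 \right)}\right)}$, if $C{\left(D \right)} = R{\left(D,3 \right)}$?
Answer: $3 \sqrt{674} \approx 77.885$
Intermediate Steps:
$R{\left(U,z \right)} = U + U^{2}$ ($R{\left(U,z \right)} = U^{2} + U = U + U^{2}$)
$C{\left(D \right)} = D \left(1 + D\right)$
$\sqrt{\left(-58\right)^{2} - \left(-3044 + C{\left(18 \right)}\right)} = \sqrt{\left(-58\right)^{2} + \left(3044 - 18 \left(1 + 18\right)\right)} = \sqrt{3364 + \left(3044 - 18 \cdot 19\right)} = \sqrt{3364 + \left(3044 - 342\right)} = \sqrt{3364 + 2702} = \sqrt{6066} = 3 \sqrt{674}$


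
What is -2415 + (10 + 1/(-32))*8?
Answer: -9341/4 ≈ -2335.3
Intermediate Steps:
-2415 + (10 + 1/(-32))*8 = -2415 + (10 - 1/32)*8 = -2415 + (319/32)*8 = -2415 + 319/4 = -9341/4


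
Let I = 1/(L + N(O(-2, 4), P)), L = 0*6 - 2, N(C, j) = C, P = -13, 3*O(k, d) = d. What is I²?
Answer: 9/4 ≈ 2.2500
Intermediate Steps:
O(k, d) = d/3
L = -2 (L = 0 - 2 = -2)
I = -3/2 (I = 1/(-2 + (⅓)*4) = 1/(-2 + 4/3) = 1/(-⅔) = -3/2 ≈ -1.5000)
I² = (-3/2)² = 9/4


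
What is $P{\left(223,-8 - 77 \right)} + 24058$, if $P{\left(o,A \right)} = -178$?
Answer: $23880$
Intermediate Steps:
$P{\left(223,-8 - 77 \right)} + 24058 = -178 + 24058 = 23880$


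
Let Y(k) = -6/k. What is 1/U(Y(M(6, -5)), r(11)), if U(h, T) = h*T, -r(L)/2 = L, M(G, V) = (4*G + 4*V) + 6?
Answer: 5/66 ≈ 0.075758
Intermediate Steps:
M(G, V) = 6 + 4*G + 4*V
r(L) = -2*L
U(h, T) = T*h
1/U(Y(M(6, -5)), r(11)) = 1/((-2*11)*(-6/(6 + 4*6 + 4*(-5)))) = 1/(-(-132)/(6 + 24 - 20)) = 1/(-(-132)/10) = 1/(-22*(-⅗)) = 1/(66/5) = 5/66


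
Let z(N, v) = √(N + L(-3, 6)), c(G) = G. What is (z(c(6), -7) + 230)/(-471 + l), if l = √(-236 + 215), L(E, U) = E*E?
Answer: -18055/36977 - 157*√15/73954 - 115*I*√21/110931 - I*√35/73954 ≈ -0.4965 - 0.0048307*I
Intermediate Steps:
L(E, U) = E²
l = I*√21 (l = √(-21) = I*√21 ≈ 4.5826*I)
z(N, v) = √(9 + N) (z(N, v) = √(N + (-3)²) = √(N + 9) = √(9 + N))
(z(c(6), -7) + 230)/(-471 + l) = (√(9 + 6) + 230)/(-471 + I*√21) = (√15 + 230)/(-471 + I*√21) = (230 + √15)/(-471 + I*√21)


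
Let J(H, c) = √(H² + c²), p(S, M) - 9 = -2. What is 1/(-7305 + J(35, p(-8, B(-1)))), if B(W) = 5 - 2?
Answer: -7305/53361751 - 7*√26/53361751 ≈ -0.00013756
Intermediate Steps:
B(W) = 3
p(S, M) = 7 (p(S, M) = 9 - 2 = 7)
1/(-7305 + J(35, p(-8, B(-1)))) = 1/(-7305 + √(35² + 7²)) = 1/(-7305 + √(1225 + 49)) = 1/(-7305 + √1274) = 1/(-7305 + 7*√26)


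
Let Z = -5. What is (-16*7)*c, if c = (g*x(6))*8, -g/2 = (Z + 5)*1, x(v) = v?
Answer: 0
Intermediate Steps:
g = 0 (g = -2*(-5 + 5) = -0 = -2*0 = 0)
c = 0 (c = (0*6)*8 = 0*8 = 0)
(-16*7)*c = -16*7*0 = -112*0 = 0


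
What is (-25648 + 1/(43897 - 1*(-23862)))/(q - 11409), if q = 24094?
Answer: -1737882831/859522915 ≈ -2.0219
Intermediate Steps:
(-25648 + 1/(43897 - 1*(-23862)))/(q - 11409) = (-25648 + 1/(43897 - 1*(-23862)))/(24094 - 11409) = (-25648 + 1/(43897 + 23862))/12685 = (-25648 + 1/67759)*(1/12685) = -1737882831/67759*1/12685 = -1737882831/859522915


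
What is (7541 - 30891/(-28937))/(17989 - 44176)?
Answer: -218244808/757773219 ≈ -0.28801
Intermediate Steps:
(7541 - 30891/(-28937))/(17989 - 44176) = (7541 - 30891*(-1/28937))/(-26187) = (7541 + 30891/28937)*(-1/26187) = (218244808/28937)*(-1/26187) = -218244808/757773219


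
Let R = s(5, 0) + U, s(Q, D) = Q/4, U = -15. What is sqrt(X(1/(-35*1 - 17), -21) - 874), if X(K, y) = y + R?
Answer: I*sqrt(3635)/2 ≈ 30.145*I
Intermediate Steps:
s(Q, D) = Q/4 (s(Q, D) = Q*(1/4) = Q/4)
R = -55/4 (R = (1/4)*5 - 15 = 5/4 - 15 = -55/4 ≈ -13.750)
X(K, y) = -55/4 + y (X(K, y) = y - 55/4 = -55/4 + y)
sqrt(X(1/(-35*1 - 17), -21) - 874) = sqrt((-55/4 - 21) - 874) = sqrt(-139/4 - 874) = sqrt(-3635/4) = I*sqrt(3635)/2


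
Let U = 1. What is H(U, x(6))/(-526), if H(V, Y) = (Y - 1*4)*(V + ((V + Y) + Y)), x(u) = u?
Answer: -14/263 ≈ -0.053232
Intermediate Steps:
H(V, Y) = (-4 + Y)*(2*V + 2*Y) (H(V, Y) = (Y - 4)*(V + (V + 2*Y)) = (-4 + Y)*(2*V + 2*Y))
H(U, x(6))/(-526) = (-8*1 - 8*6 + 2*6**2 + 2*1*6)/(-526) = -(-8 - 48 + 2*36 + 12)/526 = -(-8 - 48 + 72 + 12)/526 = -1/526*28 = -14/263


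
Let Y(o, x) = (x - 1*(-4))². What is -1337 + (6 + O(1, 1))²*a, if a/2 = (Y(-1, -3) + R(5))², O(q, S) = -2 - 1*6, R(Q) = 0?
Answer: -1329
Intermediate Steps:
Y(o, x) = (4 + x)² (Y(o, x) = (x + 4)² = (4 + x)²)
O(q, S) = -8 (O(q, S) = -2 - 6 = -8)
a = 2 (a = 2*((4 - 3)² + 0)² = 2*(1² + 0)² = 2*(1 + 0)² = 2*1² = 2*1 = 2)
-1337 + (6 + O(1, 1))²*a = -1337 + (6 - 8)²*2 = -1337 + (-2)²*2 = -1337 + 4*2 = -1337 + 8 = -1329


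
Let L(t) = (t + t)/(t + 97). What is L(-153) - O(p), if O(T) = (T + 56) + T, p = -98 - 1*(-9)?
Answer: 3569/28 ≈ 127.46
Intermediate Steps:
p = -89 (p = -98 + 9 = -89)
L(t) = 2*t/(97 + t) (L(t) = (2*t)/(97 + t) = 2*t/(97 + t))
O(T) = 56 + 2*T (O(T) = (56 + T) + T = 56 + 2*T)
L(-153) - O(p) = 2*(-153)/(97 - 153) - (56 + 2*(-89)) = 2*(-153)/(-56) - (56 - 178) = 2*(-153)*(-1/56) - 1*(-122) = 153/28 + 122 = 3569/28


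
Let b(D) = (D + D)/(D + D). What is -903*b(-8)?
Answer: -903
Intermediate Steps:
b(D) = 1 (b(D) = (2*D)/((2*D)) = (2*D)*(1/(2*D)) = 1)
-903*b(-8) = -903*1 = -903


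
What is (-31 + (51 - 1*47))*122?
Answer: -3294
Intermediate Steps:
(-31 + (51 - 1*47))*122 = (-31 + (51 - 47))*122 = (-31 + 4)*122 = -27*122 = -3294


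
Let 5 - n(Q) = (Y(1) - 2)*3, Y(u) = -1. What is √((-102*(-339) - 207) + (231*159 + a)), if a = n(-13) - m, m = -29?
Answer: √71143 ≈ 266.73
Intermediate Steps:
n(Q) = 14 (n(Q) = 5 - (-1 - 2)*3 = 5 - (-3)*3 = 5 - 1*(-9) = 5 + 9 = 14)
a = 43 (a = 14 - 1*(-29) = 14 + 29 = 43)
√((-102*(-339) - 207) + (231*159 + a)) = √((-102*(-339) - 207) + (231*159 + 43)) = √((34578 - 207) + (36729 + 43)) = √(34371 + 36772) = √71143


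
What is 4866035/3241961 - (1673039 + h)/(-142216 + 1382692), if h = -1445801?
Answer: 883250483157/670262468906 ≈ 1.3178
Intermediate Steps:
4866035/3241961 - (1673039 + h)/(-142216 + 1382692) = 4866035/3241961 - (1673039 - 1445801)/(-142216 + 1382692) = 4866035*(1/3241961) - 227238/1240476 = 4866035/3241961 - 227238/1240476 = 4866035/3241961 - 1*37873/206746 = 4866035/3241961 - 37873/206746 = 883250483157/670262468906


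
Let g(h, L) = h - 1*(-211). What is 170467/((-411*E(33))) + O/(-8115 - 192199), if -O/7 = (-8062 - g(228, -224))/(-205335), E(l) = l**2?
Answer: -23607853694041/61985133111330 ≈ -0.38086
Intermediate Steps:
g(h, L) = 211 + h (g(h, L) = h + 211 = 211 + h)
O = -59507/205335 (O = -7*(-8062 - (211 + 228))/(-205335) = -7*(-8062 - 1*439)*(-1)/205335 = -7*(-8062 - 439)*(-1)/205335 = -(-59507)*(-1)/205335 = -7*8501/205335 = -59507/205335 ≈ -0.28980)
170467/((-411*E(33))) + O/(-8115 - 192199) = 170467/((-411*33**2)) - 59507/(205335*(-8115 - 192199)) = 170467/((-411*1089)) - 59507/205335/(-200314) = 170467/(-447579) - 59507/205335*(-1/200314) = 170467*(-1/447579) + 59507/41131475190 = -15497/40689 + 59507/41131475190 = -23607853694041/61985133111330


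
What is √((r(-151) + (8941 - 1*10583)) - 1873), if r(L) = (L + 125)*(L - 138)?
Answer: √3999 ≈ 63.238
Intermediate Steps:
r(L) = (-138 + L)*(125 + L) (r(L) = (125 + L)*(-138 + L) = (-138 + L)*(125 + L))
√((r(-151) + (8941 - 1*10583)) - 1873) = √(((-17250 + (-151)² - 13*(-151)) + (8941 - 1*10583)) - 1873) = √(((-17250 + 22801 + 1963) + (8941 - 10583)) - 1873) = √((7514 - 1642) - 1873) = √(5872 - 1873) = √3999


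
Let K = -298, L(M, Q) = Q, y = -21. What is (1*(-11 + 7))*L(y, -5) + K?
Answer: -278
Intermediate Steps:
(1*(-11 + 7))*L(y, -5) + K = (1*(-11 + 7))*(-5) - 298 = (1*(-4))*(-5) - 298 = -4*(-5) - 298 = 20 - 298 = -278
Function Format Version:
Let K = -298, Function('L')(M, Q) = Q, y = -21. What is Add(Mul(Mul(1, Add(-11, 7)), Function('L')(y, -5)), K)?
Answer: -278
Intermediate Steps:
Add(Mul(Mul(1, Add(-11, 7)), Function('L')(y, -5)), K) = Add(Mul(Mul(1, Add(-11, 7)), -5), -298) = Add(Mul(Mul(1, -4), -5), -298) = Add(Mul(-4, -5), -298) = Add(20, -298) = -278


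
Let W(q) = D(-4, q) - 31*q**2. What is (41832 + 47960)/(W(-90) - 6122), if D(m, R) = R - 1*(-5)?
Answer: -89792/257307 ≈ -0.34897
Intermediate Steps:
D(m, R) = 5 + R (D(m, R) = R + 5 = 5 + R)
W(q) = 5 + q - 31*q**2 (W(q) = (5 + q) - 31*q**2 = 5 + q - 31*q**2)
(41832 + 47960)/(W(-90) - 6122) = (41832 + 47960)/((5 - 90 - 31*(-90)**2) - 6122) = 89792/((5 - 90 - 31*8100) - 6122) = 89792/((5 - 90 - 251100) - 6122) = 89792/(-251185 - 6122) = 89792/(-257307) = 89792*(-1/257307) = -89792/257307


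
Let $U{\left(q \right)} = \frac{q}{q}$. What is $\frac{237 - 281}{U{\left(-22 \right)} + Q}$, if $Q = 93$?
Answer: $- \frac{22}{47} \approx -0.46809$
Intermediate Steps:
$U{\left(q \right)} = 1$
$\frac{237 - 281}{U{\left(-22 \right)} + Q} = \frac{237 - 281}{1 + 93} = - \frac{44}{94} = \left(-44\right) \frac{1}{94} = - \frac{22}{47}$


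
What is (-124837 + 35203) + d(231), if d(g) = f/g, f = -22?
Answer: -1882316/21 ≈ -89634.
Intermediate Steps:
d(g) = -22/g
(-124837 + 35203) + d(231) = (-124837 + 35203) - 22/231 = -89634 - 22*1/231 = -89634 - 2/21 = -1882316/21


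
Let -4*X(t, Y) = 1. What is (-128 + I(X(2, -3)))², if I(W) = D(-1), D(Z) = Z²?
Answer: 16129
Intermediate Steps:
X(t, Y) = -¼ (X(t, Y) = -¼*1 = -¼)
I(W) = 1 (I(W) = (-1)² = 1)
(-128 + I(X(2, -3)))² = (-128 + 1)² = (-127)² = 16129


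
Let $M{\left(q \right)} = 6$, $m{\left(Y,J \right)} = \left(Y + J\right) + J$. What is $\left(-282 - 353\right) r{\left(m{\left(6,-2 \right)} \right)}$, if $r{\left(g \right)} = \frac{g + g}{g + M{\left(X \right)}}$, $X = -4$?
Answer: $- \frac{635}{2} \approx -317.5$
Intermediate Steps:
$m{\left(Y,J \right)} = Y + 2 J$ ($m{\left(Y,J \right)} = \left(J + Y\right) + J = Y + 2 J$)
$r{\left(g \right)} = \frac{2 g}{6 + g}$ ($r{\left(g \right)} = \frac{g + g}{g + 6} = \frac{2 g}{6 + g}$)
$\left(-282 - 353\right) r{\left(m{\left(6,-2 \right)} \right)} = \left(-282 - 353\right) \frac{2 \left(6 + 2 \left(-2\right)\right)}{6 + \left(6 + 2 \left(-2\right)\right)} = - 635 \frac{2 \left(6 - 4\right)}{6 + \left(6 - 4\right)} = - 635 \cdot 2 \cdot 2 \frac{1}{6 + 2} = - 635 \cdot 2 \cdot 2 \cdot \frac{1}{8} = \left(-635\right) \frac{1}{2} = - \frac{635}{2}$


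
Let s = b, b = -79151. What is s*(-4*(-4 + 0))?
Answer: -1266416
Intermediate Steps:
s = -79151
s*(-4*(-4 + 0)) = -(-316604)*(-4 + 0) = -(-316604)*(-4) = -79151*16 = -1266416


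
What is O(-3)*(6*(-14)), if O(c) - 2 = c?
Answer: 84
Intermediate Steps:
O(c) = 2 + c
O(-3)*(6*(-14)) = (2 - 3)*(6*(-14)) = -1*(-84) = 84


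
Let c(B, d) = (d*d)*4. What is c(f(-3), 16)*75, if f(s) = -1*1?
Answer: 76800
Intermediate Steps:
f(s) = -1
c(B, d) = 4*d² (c(B, d) = d²*4 = 4*d²)
c(f(-3), 16)*75 = (4*16²)*75 = (4*256)*75 = 1024*75 = 76800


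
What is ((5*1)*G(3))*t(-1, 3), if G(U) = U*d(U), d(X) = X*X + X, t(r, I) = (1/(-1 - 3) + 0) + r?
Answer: -225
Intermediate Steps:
t(r, I) = -¼ + r (t(r, I) = (1/(-4) + 0) + r = (-¼ + 0) + r = -¼ + r)
d(X) = X + X² (d(X) = X² + X = X + X²)
G(U) = U²*(1 + U) (G(U) = U*(U*(1 + U)) = U²*(1 + U))
((5*1)*G(3))*t(-1, 3) = ((5*1)*(3²*(1 + 3)))*(-¼ - 1) = (5*(9*4))*(-5/4) = (5*36)*(-5/4) = 180*(-5/4) = -225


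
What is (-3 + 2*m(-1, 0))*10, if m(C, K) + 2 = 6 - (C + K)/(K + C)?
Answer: 30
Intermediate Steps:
m(C, K) = 3 (m(C, K) = -2 + (6 - (C + K)/(K + C)) = -2 + (6 - (C + K)/(C + K)) = -2 + (6 - 1*1) = -2 + (6 - 1) = -2 + 5 = 3)
(-3 + 2*m(-1, 0))*10 = (-3 + 2*3)*10 = (-3 + 6)*10 = 3*10 = 30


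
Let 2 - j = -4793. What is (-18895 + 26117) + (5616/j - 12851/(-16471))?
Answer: 450305013/62335 ≈ 7224.0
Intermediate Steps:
j = 4795 (j = 2 - 1*(-4793) = 2 + 4793 = 4795)
(-18895 + 26117) + (5616/j - 12851/(-16471)) = (-18895 + 26117) + (5616/4795 - 12851/(-16471)) = 7222 + (5616*(1/4795) - 12851*(-1/16471)) = 7222 + (5616/4795 + 71/91) = 7222 + 121643/62335 = 450305013/62335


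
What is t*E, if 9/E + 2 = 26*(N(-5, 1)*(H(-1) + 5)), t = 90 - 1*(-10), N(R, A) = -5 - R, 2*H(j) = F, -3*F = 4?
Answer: -450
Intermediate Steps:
F = -4/3 (F = -1/3*4 = -4/3 ≈ -1.3333)
H(j) = -2/3 (H(j) = (1/2)*(-4/3) = -2/3)
t = 100 (t = 90 + 10 = 100)
E = -9/2 (E = 9/(-2 + 26*((-5 - 1*(-5))*(-2/3 + 5))) = 9/(-2 + 26*((-5 + 5)*(13/3))) = 9/(-2 + 26*(0*(13/3))) = 9/(-2 + 26*0) = 9/(-2 + 0) = 9/(-2) = 9*(-1/2) = -9/2 ≈ -4.5000)
t*E = 100*(-9/2) = -450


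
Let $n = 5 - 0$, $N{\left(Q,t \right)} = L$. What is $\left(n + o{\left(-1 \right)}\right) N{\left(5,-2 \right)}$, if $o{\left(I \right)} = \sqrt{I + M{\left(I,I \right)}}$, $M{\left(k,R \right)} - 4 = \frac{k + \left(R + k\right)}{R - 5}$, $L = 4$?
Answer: $20 + 2 \sqrt{14} \approx 27.483$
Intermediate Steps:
$N{\left(Q,t \right)} = 4$
$n = 5$ ($n = 5 + 0 = 5$)
$M{\left(k,R \right)} = 4 + \frac{R + 2 k}{-5 + R}$ ($M{\left(k,R \right)} = 4 + \frac{k + \left(R + k\right)}{R - 5} = 4 + \frac{R + 2 k}{-5 + R}$)
$o{\left(I \right)} = \sqrt{I + \frac{-20 + 7 I}{-5 + I}}$ ($o{\left(I \right)} = \sqrt{I + \frac{-20 + 2 I + 5 I}{-5 + I}} = \sqrt{I + \frac{-20 + 7 I}{-5 + I}}$)
$\left(n + o{\left(-1 \right)}\right) N{\left(5,-2 \right)} = \left(5 + \sqrt{\frac{-20 + \left(-1\right)^{2} + 2 \left(-1\right)}{-5 - 1}}\right) 4 = \left(5 + \sqrt{\frac{-20 + 1 - 2}{-6}}\right) 4 = \left(5 + \sqrt{\left(- \frac{1}{6}\right) \left(-21\right)}\right) 4 = \left(5 + \sqrt{\frac{7}{2}}\right) 4 = \left(5 + \frac{\sqrt{14}}{2}\right) 4 = 20 + 2 \sqrt{14}$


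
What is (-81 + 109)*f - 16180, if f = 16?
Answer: -15732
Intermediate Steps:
(-81 + 109)*f - 16180 = (-81 + 109)*16 - 16180 = 28*16 - 16180 = 448 - 16180 = -15732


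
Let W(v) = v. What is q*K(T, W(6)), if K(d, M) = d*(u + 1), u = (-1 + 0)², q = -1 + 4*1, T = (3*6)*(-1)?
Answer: -108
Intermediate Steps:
T = -18 (T = 18*(-1) = -18)
q = 3 (q = -1 + 4 = 3)
u = 1 (u = (-1)² = 1)
K(d, M) = 2*d (K(d, M) = d*(1 + 1) = d*2 = 2*d)
q*K(T, W(6)) = 3*(2*(-18)) = 3*(-36) = -108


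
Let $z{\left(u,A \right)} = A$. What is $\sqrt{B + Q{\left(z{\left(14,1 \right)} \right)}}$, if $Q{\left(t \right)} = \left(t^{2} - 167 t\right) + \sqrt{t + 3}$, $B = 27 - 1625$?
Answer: $i \sqrt{1762} \approx 41.976 i$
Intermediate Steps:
$B = -1598$ ($B = 27 - 1625 = -1598$)
$Q{\left(t \right)} = t^{2} + \sqrt{3 + t} - 167 t$ ($Q{\left(t \right)} = \left(t^{2} - 167 t\right) + \sqrt{3 + t} = t^{2} + \sqrt{3 + t} - 167 t$)
$\sqrt{B + Q{\left(z{\left(14,1 \right)} \right)}} = \sqrt{-1598 + \left(1^{2} + \sqrt{3 + 1} - 167\right)} = \sqrt{-1598 + \left(1 + \sqrt{4} - 167\right)} = \sqrt{-1598 + \left(1 + 2 - 167\right)} = \sqrt{-1598 - 164} = \sqrt{-1762} = i \sqrt{1762}$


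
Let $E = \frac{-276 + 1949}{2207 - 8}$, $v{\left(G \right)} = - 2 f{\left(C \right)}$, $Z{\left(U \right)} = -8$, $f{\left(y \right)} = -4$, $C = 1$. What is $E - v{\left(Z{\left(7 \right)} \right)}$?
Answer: $- \frac{15919}{2199} \approx -7.2392$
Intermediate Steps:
$v{\left(G \right)} = 8$ ($v{\left(G \right)} = \left(-2\right) \left(-4\right) = 8$)
$E = \frac{1673}{2199} \approx 0.7608$
$E - v{\left(Z{\left(7 \right)} \right)} = \frac{1673}{2199} - 8 = - \frac{15919}{2199}$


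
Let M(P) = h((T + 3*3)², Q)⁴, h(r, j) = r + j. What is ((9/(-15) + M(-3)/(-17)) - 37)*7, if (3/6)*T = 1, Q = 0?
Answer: -7502583207/85 ≈ -8.8266e+7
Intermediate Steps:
T = 2 (T = 2*1 = 2)
h(r, j) = j + r
M(P) = 214358881 (M(P) = (0 + (2 + 3*3)²)⁴ = (0 + (2 + 9)²)⁴ = (0 + 11²)⁴ = (0 + 121)⁴ = 121⁴ = 214358881)
((9/(-15) + M(-3)/(-17)) - 37)*7 = ((9/(-15) + 214358881/(-17)) - 37)*7 = ((9*(-1/15) + 214358881*(-1/17)) - 37)*7 = ((-⅗ - 214358881/17) - 37)*7 = (-1071794456/85 - 37)*7 = -1071797601/85*7 = -7502583207/85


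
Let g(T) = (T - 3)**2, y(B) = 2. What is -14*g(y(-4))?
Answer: -14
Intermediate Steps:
g(T) = (-3 + T)**2
-14*g(y(-4)) = -14*(-3 + 2)**2 = -14*(-1)**2 = -14*1 = -14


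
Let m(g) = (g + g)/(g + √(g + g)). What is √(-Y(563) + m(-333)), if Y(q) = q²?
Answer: √((35183337 - 316969*I*√74)/(-111 + I*√74)) ≈ 0.e-4 + 563.0*I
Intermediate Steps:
m(g) = 2*g/(g + √2*√g) (m(g) = (2*g)/(g + √(2*g)) = (2*g)/(g + √2*√g) = 2*g/(g + √2*√g))
√(-Y(563) + m(-333)) = √(-1*563² + 2*(-333)/(-333 + √2*√(-333))) = √(-1*316969 + 2*(-333)/(-333 + √2*(3*I*√37))) = √(-316969 + 2*(-333)/(-333 + 3*I*√74)) = √(-316969 - 666/(-333 + 3*I*√74))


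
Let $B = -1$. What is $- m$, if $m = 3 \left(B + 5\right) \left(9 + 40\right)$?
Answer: $-588$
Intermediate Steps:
$m = 588$ ($m = 3 \left(-1 + 5\right) \left(9 + 40\right) = 3 \cdot 4 \cdot 49 = 12 \cdot 49 = 588$)
$- m = \left(-1\right) 588 = -588$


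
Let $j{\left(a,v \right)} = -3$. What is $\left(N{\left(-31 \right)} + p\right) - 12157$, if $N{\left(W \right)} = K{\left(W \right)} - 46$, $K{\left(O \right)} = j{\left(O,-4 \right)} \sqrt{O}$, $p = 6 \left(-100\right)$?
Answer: $-12803 - 3 i \sqrt{31} \approx -12803.0 - 16.703 i$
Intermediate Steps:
$p = -600$
$K{\left(O \right)} = - 3 \sqrt{O}$
$N{\left(W \right)} = -46 - 3 \sqrt{W}$ ($N{\left(W \right)} = - 3 \sqrt{W} - 46 = -46 - 3 \sqrt{W}$)
$\left(N{\left(-31 \right)} + p\right) - 12157 = \left(\left(-46 - 3 \sqrt{-31}\right) - 600\right) - 12157 = \left(\left(-46 - 3 i \sqrt{31}\right) - 600\right) - 12157 = \left(-646 - 3 i \sqrt{31}\right) - 12157 = -12803 - 3 i \sqrt{31}$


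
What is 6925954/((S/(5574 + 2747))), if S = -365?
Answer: -57630863234/365 ≈ -1.5789e+8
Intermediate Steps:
6925954/((S/(5574 + 2747))) = 6925954/((-365/(5574 + 2747))) = 6925954/((-365/8321)) = 6925954/((-365*1/8321)) = 6925954/(-365/8321) = 6925954*(-8321/365) = -57630863234/365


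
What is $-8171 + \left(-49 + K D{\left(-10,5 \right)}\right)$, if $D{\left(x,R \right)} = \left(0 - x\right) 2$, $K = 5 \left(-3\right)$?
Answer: $-8520$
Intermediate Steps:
$K = -15$
$D{\left(x,R \right)} = - 2 x$ ($D{\left(x,R \right)} = - x 2 = - 2 x$)
$-8171 + \left(-49 + K D{\left(-10,5 \right)}\right) = -8171 - \left(49 + 15 \left(\left(-2\right) \left(-10\right)\right)\right) = -8171 - 349 = -8520$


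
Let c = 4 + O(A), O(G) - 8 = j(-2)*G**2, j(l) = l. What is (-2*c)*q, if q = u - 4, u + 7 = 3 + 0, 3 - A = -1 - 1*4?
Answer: -1856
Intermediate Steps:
A = 8 (A = 3 - (-1 - 1*4) = 3 - (-1 - 4) = 3 - 1*(-5) = 3 + 5 = 8)
u = -4 (u = -7 + (3 + 0) = -7 + 3 = -4)
q = -8 (q = -4 - 4 = -8)
O(G) = 8 - 2*G**2
c = -116 (c = 4 + (8 - 2*8**2) = 4 + (8 - 2*64) = 4 + (8 - 128) = 4 - 120 = -116)
(-2*c)*q = -2*(-116)*(-8) = 232*(-8) = -1856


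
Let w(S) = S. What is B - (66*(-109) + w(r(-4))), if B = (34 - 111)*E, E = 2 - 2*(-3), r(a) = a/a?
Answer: 6577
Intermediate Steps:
r(a) = 1
E = 8 (E = 2 + 6 = 8)
B = -616 (B = (34 - 111)*8 = -77*8 = -616)
B - (66*(-109) + w(r(-4))) = -616 - (66*(-109) + 1) = -616 - (-7194 + 1) = -616 - 1*(-7193) = -616 + 7193 = 6577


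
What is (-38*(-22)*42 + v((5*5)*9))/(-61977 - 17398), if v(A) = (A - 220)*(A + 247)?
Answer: -37472/79375 ≈ -0.47209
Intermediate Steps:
v(A) = (-220 + A)*(247 + A)
(-38*(-22)*42 + v((5*5)*9))/(-61977 - 17398) = (-38*(-22)*42 + (-54340 + ((5*5)*9)**2 + 27*((5*5)*9)))/(-61977 - 17398) = (836*42 + (-54340 + (25*9)**2 + 27*(25*9)))/(-79375) = (35112 + (-54340 + 225**2 + 27*225))*(-1/79375) = (35112 + (-54340 + 50625 + 6075))*(-1/79375) = (35112 + 2360)*(-1/79375) = 37472*(-1/79375) = -37472/79375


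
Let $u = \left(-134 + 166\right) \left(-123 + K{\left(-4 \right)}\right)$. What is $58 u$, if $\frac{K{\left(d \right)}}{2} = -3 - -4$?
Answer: $-224576$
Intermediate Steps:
$K{\left(d \right)} = 2$ ($K{\left(d \right)} = 2 \left(-3 - -4\right) = 2 \left(-3 + 4\right) = 2 \cdot 1 = 2$)
$u = -3872$ ($u = \left(-134 + 166\right) \left(-123 + 2\right) = 32 \left(-121\right) = -3872$)
$58 u = 58 \left(-3872\right) = -224576$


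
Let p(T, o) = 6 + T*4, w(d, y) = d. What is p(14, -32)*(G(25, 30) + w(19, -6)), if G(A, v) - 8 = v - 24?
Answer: 2046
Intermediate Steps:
G(A, v) = -16 + v (G(A, v) = 8 + (v - 24) = 8 + (-24 + v) = -16 + v)
p(T, o) = 6 + 4*T
p(14, -32)*(G(25, 30) + w(19, -6)) = (6 + 4*14)*((-16 + 30) + 19) = (6 + 56)*(14 + 19) = 62*33 = 2046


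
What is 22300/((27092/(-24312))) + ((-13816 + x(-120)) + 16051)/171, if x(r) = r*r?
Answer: -7688189515/386061 ≈ -19914.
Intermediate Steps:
x(r) = r**2
22300/((27092/(-24312))) + ((-13816 + x(-120)) + 16051)/171 = 22300/((27092/(-24312))) + ((-13816 + (-120)**2) + 16051)/171 = 22300/((27092*(-1/24312))) + ((-13816 + 14400) + 16051)*(1/171) = 22300/(-6773/6078) + (584 + 16051)*(1/171) = 22300*(-6078/6773) + 16635*(1/171) = -135539400/6773 + 5545/57 = -7688189515/386061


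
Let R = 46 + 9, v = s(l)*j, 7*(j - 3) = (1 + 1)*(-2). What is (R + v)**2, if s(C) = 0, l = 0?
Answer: 3025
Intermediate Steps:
j = 17/7 (j = 3 + ((1 + 1)*(-2))/7 = 3 + (2*(-2))/7 = 3 + (1/7)*(-4) = 3 - 4/7 = 17/7 ≈ 2.4286)
v = 0 (v = 0*(17/7) = 0)
R = 55
(R + v)**2 = (55 + 0)**2 = 55**2 = 3025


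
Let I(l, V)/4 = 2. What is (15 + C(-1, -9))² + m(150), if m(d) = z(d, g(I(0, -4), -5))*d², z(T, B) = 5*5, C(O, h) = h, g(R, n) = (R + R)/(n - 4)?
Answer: 562536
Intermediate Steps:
I(l, V) = 8 (I(l, V) = 4*2 = 8)
g(R, n) = 2*R/(-4 + n) (g(R, n) = (2*R)/(-4 + n) = 2*R/(-4 + n))
z(T, B) = 25
m(d) = 25*d²
(15 + C(-1, -9))² + m(150) = (15 - 9)² + 25*150² = 6² + 25*22500 = 36 + 562500 = 562536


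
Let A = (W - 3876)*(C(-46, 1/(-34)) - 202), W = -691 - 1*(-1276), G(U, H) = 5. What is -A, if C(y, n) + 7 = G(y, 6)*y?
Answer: -1444749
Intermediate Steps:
W = 585 (W = -691 + 1276 = 585)
C(y, n) = -7 + 5*y
A = 1444749 (A = (585 - 3876)*((-7 + 5*(-46)) - 202) = -3291*((-7 - 230) - 202) = -3291*(-237 - 202) = -3291*(-439) = 1444749)
-A = -1*1444749 = -1444749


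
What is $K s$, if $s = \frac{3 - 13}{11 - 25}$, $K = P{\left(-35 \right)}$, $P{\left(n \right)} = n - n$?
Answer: $0$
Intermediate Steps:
$P{\left(n \right)} = 0$
$K = 0$
$s = \frac{5}{7}$ ($s = - \frac{10}{-14} = \left(-10\right) \left(- \frac{1}{14}\right) = \frac{5}{7} \approx 0.71429$)
$K s = 0 \cdot \frac{5}{7} = 0$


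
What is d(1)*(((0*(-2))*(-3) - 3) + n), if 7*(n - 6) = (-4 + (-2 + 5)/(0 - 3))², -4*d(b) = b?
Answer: -23/14 ≈ -1.6429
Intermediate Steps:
d(b) = -b/4
n = 67/7 (n = 6 + (-4 + (-2 + 5)/(0 - 3))²/7 = 6 + (-4 + 3/(-3))²/7 = 6 + (-4 + 3*(-⅓))²/7 = 6 + (-4 - 1)²/7 = 6 + (⅐)*(-5)² = 6 + (⅐)*25 = 6 + 25/7 = 67/7 ≈ 9.5714)
d(1)*(((0*(-2))*(-3) - 3) + n) = (-¼*1)*(((0*(-2))*(-3) - 3) + 67/7) = -((0*(-3) - 3) + 67/7)/4 = -((0 - 3) + 67/7)/4 = -(-3 + 67/7)/4 = -¼*46/7 = -23/14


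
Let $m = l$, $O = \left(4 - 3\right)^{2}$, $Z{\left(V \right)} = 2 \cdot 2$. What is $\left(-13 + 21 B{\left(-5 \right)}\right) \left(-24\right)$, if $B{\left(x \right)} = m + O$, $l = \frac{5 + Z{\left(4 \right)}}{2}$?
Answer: $-2460$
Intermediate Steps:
$Z{\left(V \right)} = 4$
$l = \frac{9}{2}$ ($l = \frac{5 + 4}{2} = 9 \cdot \frac{1}{2} = \frac{9}{2} \approx 4.5$)
$O = 1$ ($O = 1^{2} = 1$)
$m = \frac{9}{2} \approx 4.5$
$B{\left(x \right)} = \frac{11}{2}$ ($B{\left(x \right)} = \frac{9}{2} + 1 = \frac{11}{2}$)
$\left(-13 + 21 B{\left(-5 \right)}\right) \left(-24\right) = \left(-13 + 21 \cdot \frac{11}{2}\right) \left(-24\right) = \left(-13 + \frac{231}{2}\right) \left(-24\right) = \frac{205}{2} \left(-24\right) = -2460$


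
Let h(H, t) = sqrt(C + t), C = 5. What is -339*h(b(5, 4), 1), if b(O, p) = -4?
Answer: -339*sqrt(6) ≈ -830.38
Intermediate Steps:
h(H, t) = sqrt(5 + t)
-339*h(b(5, 4), 1) = -339*sqrt(5 + 1) = -339*sqrt(6)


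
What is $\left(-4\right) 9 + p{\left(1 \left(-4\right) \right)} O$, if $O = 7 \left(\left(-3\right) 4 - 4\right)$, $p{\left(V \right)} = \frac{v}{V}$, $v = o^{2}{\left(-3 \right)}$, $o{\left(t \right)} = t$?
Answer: $216$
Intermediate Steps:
$v = 9$ ($v = \left(-3\right)^{2} = 9$)
$p{\left(V \right)} = \frac{9}{V}$
$O = -112$ ($O = 7 \left(-12 - 4\right) = 7 \left(-16\right) = -112$)
$\left(-4\right) 9 + p{\left(1 \left(-4\right) \right)} O = \left(-4\right) 9 + \frac{9}{1 \left(-4\right)} \left(-112\right) = -36 + \frac{9}{-4} \left(-112\right) = -36 + 9 \left(- \frac{1}{4}\right) \left(-112\right) = -36 - -252 = -36 + 252 = 216$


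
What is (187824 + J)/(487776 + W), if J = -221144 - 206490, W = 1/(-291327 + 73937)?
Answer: -52132295900/106037624639 ≈ -0.49164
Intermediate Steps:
W = -1/217390 (W = 1/(-217390) = -1/217390 ≈ -4.6000e-6)
J = -427634
(187824 + J)/(487776 + W) = (187824 - 427634)/(487776 - 1/217390) = -239810/106037624639/217390 = -239810*217390/106037624639 = -52132295900/106037624639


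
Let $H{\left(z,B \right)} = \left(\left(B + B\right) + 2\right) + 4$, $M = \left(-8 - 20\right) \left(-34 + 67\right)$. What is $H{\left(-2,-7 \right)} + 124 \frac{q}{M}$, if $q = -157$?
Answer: $\frac{3019}{231} \approx 13.069$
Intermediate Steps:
$M = -924$ ($M = \left(-28\right) 33 = -924$)
$H{\left(z,B \right)} = 6 + 2 B$ ($H{\left(z,B \right)} = \left(2 B + 2\right) + 4 = \left(2 + 2 B\right) + 4 = 6 + 2 B$)
$H{\left(-2,-7 \right)} + 124 \frac{q}{M} = \left(6 + 2 \left(-7\right)\right) + 124 \left(- \frac{157}{-924}\right) = \left(6 - 14\right) + 124 \left(\left(-157\right) \left(- \frac{1}{924}\right)\right) = -8 + 124 \cdot \frac{157}{924} = -8 + \frac{4867}{231} = \frac{3019}{231}$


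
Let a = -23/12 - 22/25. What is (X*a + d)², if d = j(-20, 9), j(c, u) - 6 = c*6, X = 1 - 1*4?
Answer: 111534721/10000 ≈ 11153.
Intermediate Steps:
a = -839/300 (a = -23*1/12 - 22*1/25 = -23/12 - 22/25 = -839/300 ≈ -2.7967)
X = -3 (X = 1 - 4 = -3)
j(c, u) = 6 + 6*c (j(c, u) = 6 + c*6 = 6 + 6*c)
d = -114 (d = 6 + 6*(-20) = 6 - 120 = -114)
(X*a + d)² = (-3*(-839/300) - 114)² = (839/100 - 114)² = (-10561/100)² = 111534721/10000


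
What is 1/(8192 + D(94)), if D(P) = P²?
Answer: 1/17028 ≈ 5.8727e-5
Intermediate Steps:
1/(8192 + D(94)) = 1/(8192 + 94²) = 1/(8192 + 8836) = 1/17028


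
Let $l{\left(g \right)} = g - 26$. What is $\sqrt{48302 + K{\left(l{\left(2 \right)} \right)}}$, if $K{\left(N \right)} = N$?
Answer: $\sqrt{48278} \approx 219.72$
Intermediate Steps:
$l{\left(g \right)} = -26 + g$
$\sqrt{48302 + K{\left(l{\left(2 \right)} \right)}} = \sqrt{48302 + \left(-26 + 2\right)} = \sqrt{48302 - 24} = \sqrt{48278}$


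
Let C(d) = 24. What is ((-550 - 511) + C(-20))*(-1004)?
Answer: 1041148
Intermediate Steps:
((-550 - 511) + C(-20))*(-1004) = ((-550 - 511) + 24)*(-1004) = (-1061 + 24)*(-1004) = -1037*(-1004) = 1041148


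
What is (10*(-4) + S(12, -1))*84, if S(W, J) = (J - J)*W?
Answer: -3360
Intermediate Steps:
S(W, J) = 0 (S(W, J) = 0*W = 0)
(10*(-4) + S(12, -1))*84 = (10*(-4) + 0)*84 = (-40 + 0)*84 = -40*84 = -3360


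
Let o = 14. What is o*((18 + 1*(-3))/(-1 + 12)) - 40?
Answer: -230/11 ≈ -20.909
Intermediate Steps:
o*((18 + 1*(-3))/(-1 + 12)) - 40 = 14*((18 + 1*(-3))/(-1 + 12)) - 40 = 14*((18 - 3)/11) - 40 = 14*(15*(1/11)) - 40 = 14*(15/11) - 40 = 210/11 - 40 = -230/11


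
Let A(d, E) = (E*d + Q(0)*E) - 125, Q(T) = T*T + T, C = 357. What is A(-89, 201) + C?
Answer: -17657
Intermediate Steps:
Q(T) = T + T² (Q(T) = T² + T = T + T²)
A(d, E) = -125 + E*d (A(d, E) = (E*d + (0*(1 + 0))*E) - 125 = (E*d + (0*1)*E) - 125 = (E*d + 0*E) - 125 = (E*d + 0) - 125 = E*d - 125 = -125 + E*d)
A(-89, 201) + C = (-125 + 201*(-89)) + 357 = (-125 - 17889) + 357 = -18014 + 357 = -17657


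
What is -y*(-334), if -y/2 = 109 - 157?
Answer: 32064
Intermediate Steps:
y = 96 (y = -2*(109 - 157) = -2*(-48) = 96)
-y*(-334) = -1*96*(-334) = -96*(-334) = 32064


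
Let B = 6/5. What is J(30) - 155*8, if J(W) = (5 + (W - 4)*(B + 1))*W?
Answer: 626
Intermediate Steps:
B = 6/5 (B = 6*(⅕) = 6/5 ≈ 1.2000)
J(W) = W*(-19/5 + 11*W/5) (J(W) = (5 + (W - 4)*(6/5 + 1))*W = (5 + (-4 + W)*(11/5))*W = (5 + (-44/5 + 11*W/5))*W = (-19/5 + 11*W/5)*W = W*(-19/5 + 11*W/5))
J(30) - 155*8 = (⅕)*30*(-19 + 11*30) - 155*8 = (⅕)*30*(-19 + 330) - 1*1240 = (⅕)*30*311 - 1240 = 1866 - 1240 = 626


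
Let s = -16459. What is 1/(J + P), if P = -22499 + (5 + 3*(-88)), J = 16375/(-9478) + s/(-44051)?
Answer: -59645054/1357482901321 ≈ -4.3938e-5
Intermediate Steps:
J = -80762389/59645054 (J = 16375/(-9478) - 16459/(-44051) = 16375*(-1/9478) - 16459*(-1/44051) = -16375/9478 + 16459/44051 = -80762389/59645054 ≈ -1.3540)
P = -22758 (P = -22499 + (5 - 264) = -22499 - 259 = -22758)
1/(J + P) = 1/(-80762389/59645054 - 22758) = 1/(-1357482901321/59645054) = -59645054/1357482901321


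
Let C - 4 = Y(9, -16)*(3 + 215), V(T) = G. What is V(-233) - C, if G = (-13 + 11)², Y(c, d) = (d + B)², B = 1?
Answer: -49050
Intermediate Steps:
Y(c, d) = (1 + d)² (Y(c, d) = (d + 1)² = (1 + d)²)
G = 4 (G = (-2)² = 4)
V(T) = 4
C = 49054 (C = 4 + (1 - 16)²*(3 + 215) = 4 + (-15)²*218 = 4 + 225*218 = 4 + 49050 = 49054)
V(-233) - C = 4 - 1*49054 = 4 - 49054 = -49050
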